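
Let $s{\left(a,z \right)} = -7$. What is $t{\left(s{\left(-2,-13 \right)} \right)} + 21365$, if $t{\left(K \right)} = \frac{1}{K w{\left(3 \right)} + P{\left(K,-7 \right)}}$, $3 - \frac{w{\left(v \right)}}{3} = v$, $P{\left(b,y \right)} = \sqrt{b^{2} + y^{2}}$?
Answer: $21365 + \frac{\sqrt{2}}{14} \approx 21365.0$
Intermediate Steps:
$w{\left(v \right)} = 9 - 3 v$
$t{\left(K \right)} = \frac{1}{\sqrt{49 + K^{2}}}$ ($t{\left(K \right)} = \frac{1}{K \left(9 - 9\right) + \sqrt{K^{2} + \left(-7\right)^{2}}} = \frac{1}{K \left(9 - 9\right) + \sqrt{K^{2} + 49}} = \frac{1}{K 0 + \sqrt{49 + K^{2}}} = \frac{1}{0 + \sqrt{49 + K^{2}}} = \frac{1}{\sqrt{49 + K^{2}}}$)
$t{\left(s{\left(-2,-13 \right)} \right)} + 21365 = \frac{1}{\sqrt{49 + \left(-7\right)^{2}}} + 21365 = \frac{1}{\sqrt{49 + 49}} + 21365 = \frac{1}{\sqrt{98}} + 21365 = \frac{\sqrt{2}}{14} + 21365 = 21365 + \frac{\sqrt{2}}{14}$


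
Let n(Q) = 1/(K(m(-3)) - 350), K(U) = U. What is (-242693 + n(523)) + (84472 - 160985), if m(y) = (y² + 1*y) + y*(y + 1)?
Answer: -107891629/338 ≈ -3.1921e+5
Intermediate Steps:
m(y) = y + y² + y*(1 + y) (m(y) = (y² + y) + y*(1 + y) = (y + y²) + y*(1 + y) = y + y² + y*(1 + y))
n(Q) = -1/338 (n(Q) = 1/(2*(-3)*(1 - 3) - 350) = 1/(2*(-3)*(-2) - 350) = 1/(12 - 350) = 1/(-338) = -1/338)
(-242693 + n(523)) + (84472 - 160985) = (-242693 - 1/338) + (84472 - 160985) = -82030235/338 - 76513 = -107891629/338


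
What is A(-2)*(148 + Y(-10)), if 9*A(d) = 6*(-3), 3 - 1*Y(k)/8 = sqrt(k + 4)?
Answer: -344 + 16*I*sqrt(6) ≈ -344.0 + 39.192*I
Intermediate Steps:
Y(k) = 24 - 8*sqrt(4 + k) (Y(k) = 24 - 8*sqrt(k + 4) = 24 - 8*sqrt(4 + k))
A(d) = -2 (A(d) = (6*(-3))/9 = (1/9)*(-18) = -2)
A(-2)*(148 + Y(-10)) = -2*(148 + (24 - 8*sqrt(4 - 10))) = -2*(148 + (24 - 8*I*sqrt(6))) = -2*(172 - 8*I*sqrt(6)) = -344 + 16*I*sqrt(6)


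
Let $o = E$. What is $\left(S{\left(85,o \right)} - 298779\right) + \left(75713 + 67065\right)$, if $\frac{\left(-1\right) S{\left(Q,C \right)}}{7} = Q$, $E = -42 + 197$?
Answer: $-156596$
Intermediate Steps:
$E = 155$
$o = 155$
$S{\left(Q,C \right)} = - 7 Q$
$\left(S{\left(85,o \right)} - 298779\right) + \left(75713 + 67065\right) = \left(\left(-7\right) 85 - 298779\right) + \left(75713 + 67065\right) = \left(-595 - 298779\right) + 142778 = -299374 + 142778 = -156596$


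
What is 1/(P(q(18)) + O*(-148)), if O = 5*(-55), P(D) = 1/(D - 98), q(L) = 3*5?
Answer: 83/3378099 ≈ 2.4570e-5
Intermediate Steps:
q(L) = 15
P(D) = 1/(-98 + D)
O = -275
1/(P(q(18)) + O*(-148)) = 1/(1/(-98 + 15) - 275*(-148)) = 1/(1/(-83) + 40700) = 1/(-1/83 + 40700) = 1/(3378099/83) = 83/3378099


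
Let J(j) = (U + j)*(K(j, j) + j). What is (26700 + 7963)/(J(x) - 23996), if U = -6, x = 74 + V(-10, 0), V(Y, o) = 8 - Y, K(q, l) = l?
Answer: -34663/8172 ≈ -4.2417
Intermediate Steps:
x = 92 (x = 74 + (8 - 1*(-10)) = 74 + (8 + 10) = 74 + 18 = 92)
J(j) = 2*j*(-6 + j) (J(j) = (-6 + j)*(j + j) = (-6 + j)*(2*j) = 2*j*(-6 + j))
(26700 + 7963)/(J(x) - 23996) = (26700 + 7963)/(2*92*(-6 + 92) - 23996) = 34663/(2*92*86 - 23996) = 34663/(15824 - 23996) = 34663/(-8172) = 34663*(-1/8172) = -34663/8172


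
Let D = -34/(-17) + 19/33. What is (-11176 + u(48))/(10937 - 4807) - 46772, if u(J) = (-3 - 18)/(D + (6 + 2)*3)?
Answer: -50291308353/1075202 ≈ -46774.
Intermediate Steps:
D = 85/33 (D = -34*(-1/17) + 19*(1/33) = 2 + 19/33 = 85/33 ≈ 2.5758)
u(J) = -693/877 (u(J) = (-3 - 18)/(85/33 + (6 + 2)*3) = -21/(85/33 + 8*3) = -21/(85/33 + 24) = -21/877/33 = -21*33/877 = -693/877)
(-11176 + u(48))/(10937 - 4807) - 46772 = (-11176 - 693/877)/(10937 - 4807) - 46772 = -9802045/877/6130 - 46772 = -9802045/877*1/6130 - 46772 = -1960409/1075202 - 46772 = -50291308353/1075202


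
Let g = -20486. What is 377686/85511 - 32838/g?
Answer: 5272642807/875889173 ≈ 6.0198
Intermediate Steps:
377686/85511 - 32838/g = 377686/85511 - 32838/(-20486) = 377686*(1/85511) - 32838*(-1/20486) = 377686/85511 + 16419/10243 = 5272642807/875889173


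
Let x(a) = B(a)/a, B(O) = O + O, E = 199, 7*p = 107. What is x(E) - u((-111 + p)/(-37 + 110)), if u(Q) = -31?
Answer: 33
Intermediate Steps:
p = 107/7 (p = (⅐)*107 = 107/7 ≈ 15.286)
B(O) = 2*O
x(a) = 2 (x(a) = (2*a)/a = 2)
x(E) - u((-111 + p)/(-37 + 110)) = 2 - 1*(-31) = 2 + 31 = 33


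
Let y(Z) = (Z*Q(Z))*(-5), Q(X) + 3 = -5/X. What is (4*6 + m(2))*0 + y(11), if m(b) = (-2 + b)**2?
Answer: 190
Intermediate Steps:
Q(X) = -3 - 5/X
y(Z) = -5*Z*(-3 - 5/Z) (y(Z) = (Z*(-3 - 5/Z))*(-5) = -5*Z*(-3 - 5/Z))
(4*6 + m(2))*0 + y(11) = (4*6 + (-2 + 2)**2)*0 + (25 + 15*11) = (24 + 0**2)*0 + (25 + 165) = (24 + 0)*0 + 190 = 24*0 + 190 = 0 + 190 = 190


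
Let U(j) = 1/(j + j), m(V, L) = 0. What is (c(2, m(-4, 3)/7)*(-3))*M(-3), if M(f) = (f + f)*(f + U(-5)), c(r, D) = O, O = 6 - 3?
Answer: -837/5 ≈ -167.40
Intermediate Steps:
U(j) = 1/(2*j)
O = 3
c(r, D) = 3
M(f) = 2*f*(-⅒ + f) (M(f) = (f + f)*(f + (½)/(-5)) = (2*f)*(f + (½)*(-⅕)) = (2*f)*(f - ⅒) = (2*f)*(-⅒ + f) = 2*f*(-⅒ + f))
(c(2, m(-4, 3)/7)*(-3))*M(-3) = (3*(-3))*((⅕)*(-3)*(-1 + 10*(-3))) = -9*(-3)*(-1 - 30)/5 = -9*(-3)*(-31)/5 = -9*93/5 = -837/5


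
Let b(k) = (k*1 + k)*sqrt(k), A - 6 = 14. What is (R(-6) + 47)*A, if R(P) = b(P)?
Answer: 940 - 240*I*sqrt(6) ≈ 940.0 - 587.88*I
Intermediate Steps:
A = 20 (A = 6 + 14 = 20)
b(k) = 2*k**(3/2) (b(k) = (k + k)*sqrt(k) = (2*k)*sqrt(k) = 2*k**(3/2))
R(P) = 2*P**(3/2)
(R(-6) + 47)*A = (2*(-6)**(3/2) + 47)*20 = (2*(-6*I*sqrt(6)) + 47)*20 = (-12*I*sqrt(6) + 47)*20 = (47 - 12*I*sqrt(6))*20 = 940 - 240*I*sqrt(6)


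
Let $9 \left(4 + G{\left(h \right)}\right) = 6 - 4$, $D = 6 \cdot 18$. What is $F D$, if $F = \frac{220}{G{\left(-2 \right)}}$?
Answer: $- \frac{106920}{17} \approx -6289.4$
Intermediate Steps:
$D = 108$
$G{\left(h \right)} = - \frac{34}{9}$ ($G{\left(h \right)} = -4 + \frac{6 - 4}{9} = -4 + \frac{1}{9} \cdot 2 = -4 + \frac{2}{9} = - \frac{34}{9}$)
$F = - \frac{990}{17}$ ($F = \frac{220}{- \frac{34}{9}} = 220 \left(- \frac{9}{34}\right) = - \frac{990}{17} \approx -58.235$)
$F D = \left(- \frac{990}{17}\right) 108 = - \frac{106920}{17}$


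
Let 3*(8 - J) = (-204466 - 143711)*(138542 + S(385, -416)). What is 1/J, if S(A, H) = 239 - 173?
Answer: 1/16086705880 ≈ 6.2163e-11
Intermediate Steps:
S(A, H) = 66
J = 16086705880 (J = 8 - (-204466 - 143711)*(138542 + 66)/3 = 8 - (-116059)*138608 = 8 - ⅓*(-48260117616) = 8 + 16086705872 = 16086705880)
1/J = 1/16086705880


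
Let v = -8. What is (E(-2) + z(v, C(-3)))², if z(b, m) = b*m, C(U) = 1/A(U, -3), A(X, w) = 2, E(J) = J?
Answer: 36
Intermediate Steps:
C(U) = ½ (C(U) = 1/2 = ½)
(E(-2) + z(v, C(-3)))² = (-2 - 8*½)² = (-2 - 4)² = (-6)² = 36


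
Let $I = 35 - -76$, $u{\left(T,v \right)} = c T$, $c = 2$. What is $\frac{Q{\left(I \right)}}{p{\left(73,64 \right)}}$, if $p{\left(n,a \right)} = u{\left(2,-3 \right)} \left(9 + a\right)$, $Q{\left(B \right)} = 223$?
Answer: $\frac{223}{292} \approx 0.7637$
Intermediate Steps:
$u{\left(T,v \right)} = 2 T$
$I = 111$ ($I = 35 + 76 = 111$)
$p{\left(n,a \right)} = 36 + 4 a$ ($p{\left(n,a \right)} = 2 \cdot 2 \left(9 + a\right) = 4 \left(9 + a\right) = 36 + 4 a$)
$\frac{Q{\left(I \right)}}{p{\left(73,64 \right)}} = \frac{223}{36 + 4 \cdot 64} = \frac{223}{36 + 256} = \frac{223}{292}$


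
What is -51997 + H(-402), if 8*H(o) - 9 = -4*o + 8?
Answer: -414351/8 ≈ -51794.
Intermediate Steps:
H(o) = 17/8 - o/2 (H(o) = 9/8 + (-4*o + 8)/8 = 9/8 + (8 - 4*o)/8 = 9/8 + (1 - o/2) = 17/8 - o/2)
-51997 + H(-402) = -51997 + (17/8 - ½*(-402)) = -51997 + (17/8 + 201) = -51997 + 1625/8 = -414351/8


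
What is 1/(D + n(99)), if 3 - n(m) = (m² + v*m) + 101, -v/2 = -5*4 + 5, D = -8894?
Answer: -1/21763 ≈ -4.5950e-5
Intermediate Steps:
v = 30 (v = -2*(-5*4 + 5) = -2*(-20 + 5) = -2*(-15) = 30)
n(m) = -98 - m² - 30*m (n(m) = 3 - ((m² + 30*m) + 101) = 3 - (101 + m² + 30*m) = 3 + (-101 - m² - 30*m) = -98 - m² - 30*m)
1/(D + n(99)) = 1/(-8894 + (-98 - 1*99² - 30*99)) = 1/(-8894 + (-98 - 1*9801 - 2970)) = 1/(-8894 + (-98 - 9801 - 2970)) = 1/(-8894 - 12869) = 1/(-21763) = -1/21763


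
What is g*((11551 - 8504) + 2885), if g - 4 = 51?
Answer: 326260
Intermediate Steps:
g = 55 (g = 4 + 51 = 55)
g*((11551 - 8504) + 2885) = 55*((11551 - 8504) + 2885) = 55*(3047 + 2885) = 55*5932 = 326260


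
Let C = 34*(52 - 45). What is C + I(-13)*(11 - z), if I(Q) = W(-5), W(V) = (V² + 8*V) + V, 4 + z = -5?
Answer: -162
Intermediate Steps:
C = 238 (C = 34*7 = 238)
z = -9 (z = -4 - 5 = -9)
W(V) = V² + 9*V
I(Q) = -20 (I(Q) = -5*(9 - 5) = -5*4 = -20)
C + I(-13)*(11 - z) = 238 - 20*(11 - 1*(-9)) = 238 - 20*(11 + 9) = 238 - 20*20 = 238 - 400 = -162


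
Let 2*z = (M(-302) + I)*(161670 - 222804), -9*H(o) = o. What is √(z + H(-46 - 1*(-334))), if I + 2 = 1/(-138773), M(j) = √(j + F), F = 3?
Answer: √(1176703229587249 - 588657620984943*I*√299)/138773 ≈ 544.6 - 485.27*I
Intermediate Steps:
H(o) = -o/9
M(j) = √(3 + j) (M(j) = √(j + 3) = √(3 + j))
I = -277547/138773 (I = -2 + 1/(-138773) = -2 - 1/138773 = -277547/138773 ≈ -2.0000)
z = 8483779149/138773 - 30567*I*√299 (z = ((√(3 - 302) - 277547/138773)*(161670 - 222804))/2 = ((√(-299) - 277547/138773)*(-61134))/2 = ((I*√299 - 277547/138773)*(-61134))/2 = ((-277547/138773 + I*√299)*(-61134))/2 = (16967558298/138773 - 61134*I*√299)/2 = 8483779149/138773 - 30567*I*√299 ≈ 61134.0 - 5.2855e+5*I)
√(z + H(-46 - 1*(-334))) = √((8483779149/138773 - 30567*I*√299) - (-46 - 1*(-334))/9) = √((8483779149/138773 - 30567*I*√299) - (-46 + 334)/9) = √((8483779149/138773 - 30567*I*√299) - ⅑*288) = √((8483779149/138773 - 30567*I*√299) - 32) = √(8479338413/138773 - 30567*I*√299)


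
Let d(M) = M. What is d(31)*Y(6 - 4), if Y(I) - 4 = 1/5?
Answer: 651/5 ≈ 130.20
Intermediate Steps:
Y(I) = 21/5 (Y(I) = 4 + 1/5 = 4 + ⅕ = 21/5)
d(31)*Y(6 - 4) = 31*(21/5) = 651/5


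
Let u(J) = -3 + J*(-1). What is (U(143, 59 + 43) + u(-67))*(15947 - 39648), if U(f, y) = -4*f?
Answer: 12040108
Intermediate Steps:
u(J) = -3 - J
(U(143, 59 + 43) + u(-67))*(15947 - 39648) = (-4*143 + (-3 - 1*(-67)))*(15947 - 39648) = (-572 + (-3 + 67))*(-23701) = (-572 + 64)*(-23701) = -508*(-23701) = 12040108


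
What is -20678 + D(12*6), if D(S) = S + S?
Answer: -20534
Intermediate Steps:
D(S) = 2*S
-20678 + D(12*6) = -20678 + 2*(12*6) = -20678 + 2*72 = -20678 + 144 = -20534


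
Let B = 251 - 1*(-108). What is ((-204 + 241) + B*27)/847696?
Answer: 4865/423848 ≈ 0.011478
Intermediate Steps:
B = 359 (B = 251 + 108 = 359)
((-204 + 241) + B*27)/847696 = ((-204 + 241) + 359*27)/847696 = (37 + 9693)*(1/847696) = 9730*(1/847696) = 4865/423848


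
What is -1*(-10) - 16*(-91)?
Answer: 1466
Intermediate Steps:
-1*(-10) - 16*(-91) = 10 + 1456 = 1466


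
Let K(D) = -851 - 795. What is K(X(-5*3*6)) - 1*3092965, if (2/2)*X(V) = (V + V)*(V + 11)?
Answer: -3094611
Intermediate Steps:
X(V) = 2*V*(11 + V) (X(V) = (V + V)*(V + 11) = (2*V)*(11 + V) = 2*V*(11 + V))
K(D) = -1646
K(X(-5*3*6)) - 1*3092965 = -1646 - 1*3092965 = -1646 - 3092965 = -3094611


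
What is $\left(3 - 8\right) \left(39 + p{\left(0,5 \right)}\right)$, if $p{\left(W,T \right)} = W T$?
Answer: $-195$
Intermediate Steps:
$p{\left(W,T \right)} = T W$
$\left(3 - 8\right) \left(39 + p{\left(0,5 \right)}\right) = \left(3 - 8\right) \left(39 + 5 \cdot 0\right) = - 5 \left(39 + 0\right) = \left(-5\right) 39 = -195$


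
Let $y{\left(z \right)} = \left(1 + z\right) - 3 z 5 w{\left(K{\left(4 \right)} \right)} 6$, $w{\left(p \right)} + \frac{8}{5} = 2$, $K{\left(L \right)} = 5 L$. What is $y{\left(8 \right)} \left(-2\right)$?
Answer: $5184$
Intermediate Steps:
$w{\left(p \right)} = \frac{2}{5}$ ($w{\left(p \right)} = - \frac{8}{5} + 2 = \frac{2}{5}$)
$y{\left(z \right)} = - 36 z \left(1 + z\right)$ ($y{\left(z \right)} = \left(1 + z\right) - 3 z 5 \cdot \frac{2}{5} \cdot 6 = \left(1 + z\right) - 3 z 2 \cdot 6 = \left(1 + z\right) - 3 z 12 = \left(1 + z\right) \left(- 36 z\right) = - 36 z \left(1 + z\right)$)
$y{\left(8 \right)} \left(-2\right) = \left(-36\right) 8 \left(1 + 8\right) \left(-2\right) = \left(-36\right) 8 \cdot 9 \left(-2\right) = \left(-2592\right) \left(-2\right) = 5184$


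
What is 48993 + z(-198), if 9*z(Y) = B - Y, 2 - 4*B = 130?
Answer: 441103/9 ≈ 49011.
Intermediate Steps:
B = -32 (B = ½ - ¼*130 = ½ - 65/2 = -32)
z(Y) = -32/9 - Y/9 (z(Y) = (-32 - Y)/9 = -32/9 - Y/9)
48993 + z(-198) = 48993 + (-32/9 - ⅑*(-198)) = 48993 + (-32/9 + 22) = 48993 + 166/9 = 441103/9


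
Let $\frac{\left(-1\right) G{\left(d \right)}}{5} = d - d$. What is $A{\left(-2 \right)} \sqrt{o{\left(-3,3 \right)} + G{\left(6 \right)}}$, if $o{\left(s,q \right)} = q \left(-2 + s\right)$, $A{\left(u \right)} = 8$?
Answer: $8 i \sqrt{15} \approx 30.984 i$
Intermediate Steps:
$G{\left(d \right)} = 0$ ($G{\left(d \right)} = - 5 \left(d - d\right) = \left(-5\right) 0 = 0$)
$A{\left(-2 \right)} \sqrt{o{\left(-3,3 \right)} + G{\left(6 \right)}} = 8 \sqrt{3 \left(-2 - 3\right) + 0} = 8 \sqrt{3 \left(-5\right) + 0} = 8 \sqrt{-15 + 0} = 8 \sqrt{-15} = 8 i \sqrt{15}$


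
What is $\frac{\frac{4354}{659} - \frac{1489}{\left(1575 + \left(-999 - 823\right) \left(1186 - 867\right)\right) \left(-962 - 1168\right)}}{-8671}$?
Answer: $- \frac{413509214893}{542689535703270} \approx -0.00076196$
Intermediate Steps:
$\frac{\frac{4354}{659} - \frac{1489}{\left(1575 + \left(-999 - 823\right) \left(1186 - 867\right)\right) \left(-962 - 1168\right)}}{-8671} = \left(4354 \cdot \frac{1}{659} - \frac{1489}{\left(1575 - 581218\right) \left(-2130\right)}\right) \left(- \frac{1}{8671}\right) = \left(\frac{4354}{659} - \frac{1489}{\left(1575 - 581218\right) \left(-2130\right)}\right) \left(- \frac{1}{8671}\right) = \left(\frac{4354}{659} - \frac{1489}{\left(-579643\right) \left(-2130\right)}\right) \left(- \frac{1}{8671}\right) = \left(\frac{4354}{659} - \frac{1489}{1234639590}\right) \left(- \frac{1}{8671}\right) = \frac{5375619793609}{813627489810} \left(- \frac{1}{8671}\right) = - \frac{413509214893}{542689535703270}$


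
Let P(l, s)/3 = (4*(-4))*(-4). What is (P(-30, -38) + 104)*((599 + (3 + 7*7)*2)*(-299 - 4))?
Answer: -63050664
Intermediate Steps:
P(l, s) = 192 (P(l, s) = 3*((4*(-4))*(-4)) = 3*(-16*(-4)) = 3*64 = 192)
(P(-30, -38) + 104)*((599 + (3 + 7*7)*2)*(-299 - 4)) = (192 + 104)*((599 + (3 + 7*7)*2)*(-299 - 4)) = 296*((599 + (3 + 49)*2)*(-303)) = 296*((599 + 52*2)*(-303)) = 296*((599 + 104)*(-303)) = 296*(703*(-303)) = 296*(-213009) = -63050664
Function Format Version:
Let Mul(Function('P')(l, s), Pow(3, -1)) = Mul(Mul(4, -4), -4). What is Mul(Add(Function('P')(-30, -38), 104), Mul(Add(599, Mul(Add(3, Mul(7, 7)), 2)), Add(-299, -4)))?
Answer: -63050664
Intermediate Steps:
Function('P')(l, s) = 192 (Function('P')(l, s) = Mul(3, Mul(Mul(4, -4), -4)) = Mul(3, Mul(-16, -4)) = Mul(3, 64) = 192)
Mul(Add(Function('P')(-30, -38), 104), Mul(Add(599, Mul(Add(3, Mul(7, 7)), 2)), Add(-299, -4))) = Mul(Add(192, 104), Mul(Add(599, Mul(Add(3, Mul(7, 7)), 2)), Add(-299, -4))) = Mul(296, Mul(Add(599, Mul(Add(3, 49), 2)), -303)) = Mul(296, Mul(Add(599, Mul(52, 2)), -303)) = Mul(296, Mul(Add(599, 104), -303)) = Mul(296, Mul(703, -303)) = Mul(296, -213009) = -63050664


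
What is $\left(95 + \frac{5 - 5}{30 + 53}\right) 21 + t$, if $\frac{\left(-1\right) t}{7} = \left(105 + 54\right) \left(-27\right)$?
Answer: $32046$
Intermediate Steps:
$t = 30051$ ($t = - 7 \left(105 + 54\right) \left(-27\right) = - 7 \cdot 159 \left(-27\right) = \left(-7\right) \left(-4293\right) = 30051$)
$\left(95 + \frac{5 - 5}{30 + 53}\right) 21 + t = \left(95 + \frac{5 - 5}{30 + 53}\right) 21 + 30051 = \left(95 + \frac{0}{83}\right) 21 + 30051 = \left(95 + 0 \cdot \frac{1}{83}\right) 21 + 30051 = \left(95 + 0\right) 21 + 30051 = 95 \cdot 21 + 30051 = 1995 + 30051 = 32046$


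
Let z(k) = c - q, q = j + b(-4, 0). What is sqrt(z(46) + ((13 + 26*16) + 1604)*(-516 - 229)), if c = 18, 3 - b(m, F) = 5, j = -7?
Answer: I*sqrt(1514558) ≈ 1230.7*I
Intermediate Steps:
b(m, F) = -2 (b(m, F) = 3 - 1*5 = 3 - 5 = -2)
q = -9 (q = -7 - 2 = -9)
z(k) = 27 (z(k) = 18 - 1*(-9) = 18 + 9 = 27)
sqrt(z(46) + ((13 + 26*16) + 1604)*(-516 - 229)) = sqrt(27 + ((13 + 26*16) + 1604)*(-516 - 229)) = sqrt(27 + ((13 + 416) + 1604)*(-745)) = sqrt(27 + (429 + 1604)*(-745)) = sqrt(27 + 2033*(-745)) = sqrt(27 - 1514585) = sqrt(-1514558) = I*sqrt(1514558)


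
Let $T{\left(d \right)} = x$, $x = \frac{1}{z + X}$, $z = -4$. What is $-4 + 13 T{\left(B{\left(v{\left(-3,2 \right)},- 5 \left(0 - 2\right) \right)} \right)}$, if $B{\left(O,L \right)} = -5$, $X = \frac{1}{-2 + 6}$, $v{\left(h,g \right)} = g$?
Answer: $- \frac{112}{15} \approx -7.4667$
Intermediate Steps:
$X = \frac{1}{4} \approx 0.25$
$x = - \frac{4}{15}$ ($x = \frac{1}{-4 + \frac{1}{4}} = \frac{1}{- \frac{15}{4}} = - \frac{4}{15} \approx -0.26667$)
$T{\left(d \right)} = - \frac{4}{15}$
$-4 + 13 T{\left(B{\left(v{\left(-3,2 \right)},- 5 \left(0 - 2\right) \right)} \right)} = -4 + 13 \left(- \frac{4}{15}\right) = -4 - \frac{52}{15} = - \frac{112}{15}$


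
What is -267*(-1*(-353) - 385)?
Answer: 8544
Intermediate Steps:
-267*(-1*(-353) - 385) = -267*(353 - 385) = -267*(-32) = 8544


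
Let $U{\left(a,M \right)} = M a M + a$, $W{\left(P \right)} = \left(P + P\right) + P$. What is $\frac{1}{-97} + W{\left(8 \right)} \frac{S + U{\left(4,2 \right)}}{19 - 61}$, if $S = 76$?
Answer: $- \frac{37255}{679} \approx -54.867$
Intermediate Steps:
$W{\left(P \right)} = 3 P$ ($W{\left(P \right)} = 2 P + P = 3 P$)
$U{\left(a,M \right)} = a + a M^{2}$ ($U{\left(a,M \right)} = a M^{2} + a = a + a M^{2}$)
$\frac{1}{-97} + W{\left(8 \right)} \frac{S + U{\left(4,2 \right)}}{19 - 61} = \frac{1}{-97} + 3 \cdot 8 \frac{76 + 4 \left(1 + 2^{2}\right)}{19 - 61} = - \frac{1}{97} + 24 \frac{76 + 4 \left(1 + 4\right)}{-42} = - \frac{1}{97} + 24 \left(76 + 4 \cdot 5\right) \left(- \frac{1}{42}\right) = - \frac{1}{97} + 24 \left(76 + 20\right) \left(- \frac{1}{42}\right) = - \frac{1}{97} + 24 \cdot 96 \left(- \frac{1}{42}\right) = - \frac{1}{97} + 24 \left(- \frac{16}{7}\right) = - \frac{1}{97} - \frac{384}{7} = - \frac{37255}{679}$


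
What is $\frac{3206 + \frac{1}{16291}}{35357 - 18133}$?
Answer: $\frac{52228947}{280596184} \approx 0.18614$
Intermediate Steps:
$\frac{3206 + \frac{1}{16291}}{35357 - 18133} = \frac{3206 + \frac{1}{16291}}{17224} = \frac{52228947}{16291} \cdot \frac{1}{17224} = \frac{52228947}{280596184}$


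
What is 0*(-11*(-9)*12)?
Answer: 0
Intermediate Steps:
0*(-11*(-9)*12) = 0*(99*12) = 0*1188 = 0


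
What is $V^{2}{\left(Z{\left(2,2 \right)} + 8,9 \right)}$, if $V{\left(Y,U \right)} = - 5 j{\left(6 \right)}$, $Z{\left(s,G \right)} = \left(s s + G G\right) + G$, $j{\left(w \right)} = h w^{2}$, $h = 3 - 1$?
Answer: $129600$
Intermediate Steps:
$h = 2$ ($h = 3 - 1 = 2$)
$j{\left(w \right)} = 2 w^{2}$
$Z{\left(s,G \right)} = G + G^{2} + s^{2}$ ($Z{\left(s,G \right)} = \left(s^{2} + G^{2}\right) + G = \left(G^{2} + s^{2}\right) + G = G + G^{2} + s^{2}$)
$V{\left(Y,U \right)} = -360$ ($V{\left(Y,U \right)} = - 5 \cdot 2 \cdot 6^{2} = - 5 \cdot 2 \cdot 36 = \left(-5\right) 72 = -360$)
$V^{2}{\left(Z{\left(2,2 \right)} + 8,9 \right)} = \left(-360\right)^{2} = 129600$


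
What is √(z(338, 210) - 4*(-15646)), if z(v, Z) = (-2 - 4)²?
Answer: 2*√15655 ≈ 250.24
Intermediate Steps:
z(v, Z) = 36 (z(v, Z) = (-6)² = 36)
√(z(338, 210) - 4*(-15646)) = √(36 - 4*(-15646)) = √(36 + 62584) = √62620 = 2*√15655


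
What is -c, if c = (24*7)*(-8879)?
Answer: 1491672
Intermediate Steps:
c = -1491672 (c = 168*(-8879) = -1491672)
-c = -1*(-1491672) = 1491672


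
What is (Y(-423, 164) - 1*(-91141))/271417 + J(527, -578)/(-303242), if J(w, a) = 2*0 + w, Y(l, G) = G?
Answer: 13261663/39626882 ≈ 0.33466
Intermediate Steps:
J(w, a) = w (J(w, a) = 0 + w = w)
(Y(-423, 164) - 1*(-91141))/271417 + J(527, -578)/(-303242) = (164 - 1*(-91141))/271417 + 527/(-303242) = (164 + 91141)*(1/271417) + 527*(-1/303242) = 91305*(1/271417) - 17/9782 = 91305/271417 - 17/9782 = 13261663/39626882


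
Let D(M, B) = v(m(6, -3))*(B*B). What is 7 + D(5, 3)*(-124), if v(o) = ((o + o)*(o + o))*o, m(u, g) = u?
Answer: -964217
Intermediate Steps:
v(o) = 4*o³ (v(o) = ((2*o)*(2*o))*o = (4*o²)*o = 4*o³)
D(M, B) = 864*B² (D(M, B) = (4*6³)*(B*B) = (4*216)*B² = 864*B²)
7 + D(5, 3)*(-124) = 7 + (864*3²)*(-124) = 7 + (864*9)*(-124) = 7 + 7776*(-124) = 7 - 964224 = -964217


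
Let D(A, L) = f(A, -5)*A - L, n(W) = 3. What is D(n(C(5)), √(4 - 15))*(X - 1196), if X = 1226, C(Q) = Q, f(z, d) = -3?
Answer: -270 - 30*I*√11 ≈ -270.0 - 99.499*I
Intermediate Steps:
D(A, L) = -L - 3*A (D(A, L) = -3*A - L = -L - 3*A)
D(n(C(5)), √(4 - 15))*(X - 1196) = (-√(4 - 15) - 3*3)*(1226 - 1196) = (-√(-11) - 9)*30 = (-I*√11 - 9)*30 = (-9 - I*√11)*30 = -270 - 30*I*√11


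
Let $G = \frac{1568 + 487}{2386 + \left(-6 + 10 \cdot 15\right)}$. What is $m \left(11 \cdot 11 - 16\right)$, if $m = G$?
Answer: $\frac{43155}{506} \approx 85.287$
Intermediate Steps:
$G = \frac{411}{506}$ ($G = \frac{2055}{2386 + \left(-6 + 150\right)} = \frac{2055}{2386 + 144} = \frac{2055}{2530} = 2055 \cdot \frac{1}{2530} = \frac{411}{506} \approx 0.81225$)
$m = \frac{411}{506} \approx 0.81225$
$m \left(11 \cdot 11 - 16\right) = \frac{411 \left(11 \cdot 11 - 16\right)}{506} = \frac{411 \left(121 - 16\right)}{506} = \frac{411}{506} \cdot 105 = \frac{43155}{506}$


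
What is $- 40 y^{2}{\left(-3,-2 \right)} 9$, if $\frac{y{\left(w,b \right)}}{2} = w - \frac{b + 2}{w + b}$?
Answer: $-12960$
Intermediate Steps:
$y{\left(w,b \right)} = 2 w - \frac{2 \left(2 + b\right)}{b + w}$ ($y{\left(w,b \right)} = 2 \left(w - \frac{b + 2}{w + b}\right) = 2 \left(w - \frac{2 + b}{b + w}\right) = 2 w - \frac{2 \left(2 + b\right)}{b + w}$)
$- 40 y^{2}{\left(-3,-2 \right)} 9 = - 40 \left(\frac{2 \left(-2 + \left(-3\right)^{2} - -2 - -6\right)}{-2 - 3}\right)^{2} \cdot 9 = - 40 \left(\frac{2 \left(-2 + 9 + 2 + 6\right)}{-5}\right)^{2} \cdot 9 = - 40 \left(2 \left(- \frac{1}{5}\right) 15\right)^{2} \cdot 9 = - 40 \left(-6\right)^{2} \cdot 9 = \left(-40\right) 36 \cdot 9 = \left(-1440\right) 9 = -12960$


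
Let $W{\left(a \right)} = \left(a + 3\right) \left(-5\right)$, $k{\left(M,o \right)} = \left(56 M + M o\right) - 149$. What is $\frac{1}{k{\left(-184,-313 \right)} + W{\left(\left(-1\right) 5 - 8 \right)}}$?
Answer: $\frac{1}{47189} \approx 2.1191 \cdot 10^{-5}$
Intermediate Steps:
$k{\left(M,o \right)} = -149 + 56 M + M o$
$W{\left(a \right)} = -15 - 5 a$ ($W{\left(a \right)} = \left(3 + a\right) \left(-5\right) = -15 - 5 a$)
$\frac{1}{k{\left(-184,-313 \right)} + W{\left(\left(-1\right) 5 - 8 \right)}} = \frac{1}{\left(-149 + 56 \left(-184\right) - -57592\right) - \left(15 + 5 \left(\left(-1\right) 5 - 8\right)\right)} = \frac{1}{\left(-149 - 10304 + 57592\right) - \left(15 + 5 \left(-5 - 8\right)\right)} = \frac{1}{47139 - -50} = \frac{1}{47139 + \left(-15 + 65\right)} = \frac{1}{47139 + 50} = \frac{1}{47189}$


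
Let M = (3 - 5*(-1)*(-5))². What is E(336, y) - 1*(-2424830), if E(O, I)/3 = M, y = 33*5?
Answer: 2426282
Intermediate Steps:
y = 165
M = 484 (M = (3 + 5*(-5))² = (3 - 25)² = (-22)² = 484)
E(O, I) = 1452 (E(O, I) = 3*484 = 1452)
E(336, y) - 1*(-2424830) = 1452 - 1*(-2424830) = 1452 + 2424830 = 2426282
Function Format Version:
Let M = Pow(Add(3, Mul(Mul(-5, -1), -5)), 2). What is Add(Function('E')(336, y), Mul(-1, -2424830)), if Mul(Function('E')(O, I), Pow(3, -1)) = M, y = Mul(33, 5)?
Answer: 2426282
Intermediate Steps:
y = 165
M = 484 (M = Pow(Add(3, Mul(5, -5)), 2) = Pow(Add(3, -25), 2) = Pow(-22, 2) = 484)
Function('E')(O, I) = 1452 (Function('E')(O, I) = Mul(3, 484) = 1452)
Add(Function('E')(336, y), Mul(-1, -2424830)) = Add(1452, Mul(-1, -2424830)) = Add(1452, 2424830) = 2426282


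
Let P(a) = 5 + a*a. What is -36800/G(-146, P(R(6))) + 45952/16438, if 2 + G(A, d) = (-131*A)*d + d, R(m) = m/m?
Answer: 58356664/23580311 ≈ 2.4748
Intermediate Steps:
R(m) = 1
P(a) = 5 + a²
G(A, d) = -2 + d - 131*A*d (G(A, d) = -2 + ((-131*A)*d + d) = -2 + (-131*A*d + d) = -2 + (d - 131*A*d) = -2 + d - 131*A*d)
-36800/G(-146, P(R(6))) + 45952/16438 = -36800/(-2 + (5 + 1²) - 131*(-146)*(5 + 1²)) + 45952/16438 = -36800/(-2 + (5 + 1) - 131*(-146)*(5 + 1)) + 45952*(1/16438) = -36800/(-2 + 6 - 131*(-146)*6) + 22976/8219 = -36800/(-2 + 6 + 114756) + 22976/8219 = -36800/114760 + 22976/8219 = -36800*1/114760 + 22976/8219 = -920/2869 + 22976/8219 = 58356664/23580311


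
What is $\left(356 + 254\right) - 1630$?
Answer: $-1020$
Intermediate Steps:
$\left(356 + 254\right) - 1630 = 610 - 1630 = -1020$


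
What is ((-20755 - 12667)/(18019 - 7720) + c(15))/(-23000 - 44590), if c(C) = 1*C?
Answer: -121063/696109410 ≈ -0.00017391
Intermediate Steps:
c(C) = C
((-20755 - 12667)/(18019 - 7720) + c(15))/(-23000 - 44590) = ((-20755 - 12667)/(18019 - 7720) + 15)/(-23000 - 44590) = (-33422/10299 + 15)/(-67590) = (-33422*1/10299 + 15)*(-1/67590) = (-33422/10299 + 15)*(-1/67590) = (121063/10299)*(-1/67590) = -121063/696109410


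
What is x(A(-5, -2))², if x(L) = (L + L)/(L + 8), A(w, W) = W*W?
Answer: 4/9 ≈ 0.44444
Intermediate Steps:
A(w, W) = W²
x(L) = 2*L/(8 + L) (x(L) = (2*L)/(8 + L) = 2*L/(8 + L))
x(A(-5, -2))² = (2*(-2)²/(8 + (-2)²))² = (2*4/(8 + 4))² = (2*4/12)² = (2*4*(1/12))² = (⅔)² = 4/9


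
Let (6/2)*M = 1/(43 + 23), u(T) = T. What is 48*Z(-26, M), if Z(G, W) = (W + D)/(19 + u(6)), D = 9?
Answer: 14264/825 ≈ 17.290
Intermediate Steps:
M = 1/198 (M = 1/(3*(43 + 23)) = (⅓)/66 = (⅓)*(1/66) = 1/198 ≈ 0.0050505)
Z(G, W) = 9/25 + W/25 (Z(G, W) = (W + 9)/(19 + 6) = (9 + W)/25 = (9 + W)*(1/25) = 9/25 + W/25)
48*Z(-26, M) = 48*(9/25 + (1/25)*(1/198)) = 48*(9/25 + 1/4950) = 48*(1783/4950) = 14264/825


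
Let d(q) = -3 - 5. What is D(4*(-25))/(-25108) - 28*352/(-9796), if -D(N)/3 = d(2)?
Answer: 15451834/15372373 ≈ 1.0052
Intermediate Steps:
d(q) = -8
D(N) = 24 (D(N) = -3*(-8) = 24)
D(4*(-25))/(-25108) - 28*352/(-9796) = 24/(-25108) - 28*352/(-9796) = 24*(-1/25108) - 9856*(-1/9796) = -6/6277 + 2464/2449 = 15451834/15372373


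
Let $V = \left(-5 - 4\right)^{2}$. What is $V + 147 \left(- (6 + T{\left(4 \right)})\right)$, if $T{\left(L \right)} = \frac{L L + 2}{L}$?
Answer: $- \frac{2925}{2} \approx -1462.5$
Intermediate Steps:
$T{\left(L \right)} = \frac{2 + L^{2}}{L}$ ($T{\left(L \right)} = \frac{L^{2} + 2}{L} = \frac{2 + L^{2}}{L}$)
$V = 81$ ($V = \left(-9\right)^{2} = 81$)
$V + 147 \left(- (6 + T{\left(4 \right)})\right) = 81 + 147 \left(- (6 + \left(4 + \frac{2}{4}\right))\right) = 81 + 147 \left(- (6 + \left(4 + 2 \cdot \frac{1}{4}\right))\right) = 81 + 147 \left(- (6 + \left(4 + \frac{1}{2}\right))\right) = 81 + 147 \left(- (6 + \frac{9}{2})\right) = 81 + 147 \left(\left(-1\right) \frac{21}{2}\right) = 81 + 147 \left(- \frac{21}{2}\right) = 81 - \frac{3087}{2} = - \frac{2925}{2}$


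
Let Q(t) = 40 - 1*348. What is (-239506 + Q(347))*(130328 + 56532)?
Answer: -44811644040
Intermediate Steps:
Q(t) = -308 (Q(t) = 40 - 348 = -308)
(-239506 + Q(347))*(130328 + 56532) = (-239506 - 308)*(130328 + 56532) = -239814*186860 = -44811644040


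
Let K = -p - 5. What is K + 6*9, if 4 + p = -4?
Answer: 57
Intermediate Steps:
p = -8 (p = -4 - 4 = -8)
K = 3 (K = -1*(-8) - 5 = 8 - 5 = 3)
K + 6*9 = 3 + 6*9 = 3 + 54 = 57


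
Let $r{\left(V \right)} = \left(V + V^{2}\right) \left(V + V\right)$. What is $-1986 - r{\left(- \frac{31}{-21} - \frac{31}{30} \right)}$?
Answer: $- \frac{340696061}{171500} \approx -1986.6$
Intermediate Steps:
$r{\left(V \right)} = 2 V \left(V + V^{2}\right)$ ($r{\left(V \right)} = \left(V + V^{2}\right) 2 V = 2 V \left(V + V^{2}\right)$)
$-1986 - r{\left(- \frac{31}{-21} - \frac{31}{30} \right)} = -1986 - 2 \left(- \frac{31}{-21} - \frac{31}{30}\right)^{2} \left(1 - \left(- \frac{31}{21} + \frac{31}{30}\right)\right) = -1986 - 2 \left(\left(-31\right) \left(- \frac{1}{21}\right) - \frac{31}{30}\right)^{2} \left(1 - - \frac{31}{70}\right) = -1986 - 2 \left(\frac{31}{21} - \frac{31}{30}\right)^{2} \left(1 + \left(\frac{31}{21} - \frac{31}{30}\right)\right) = -1986 - 2 \left(\frac{31}{70}\right)^{2} \left(1 + \frac{31}{70}\right) = -1986 - 2 \cdot \frac{961}{4900} \cdot \frac{101}{70} = -1986 - \frac{97061}{171500} = - \frac{340696061}{171500}$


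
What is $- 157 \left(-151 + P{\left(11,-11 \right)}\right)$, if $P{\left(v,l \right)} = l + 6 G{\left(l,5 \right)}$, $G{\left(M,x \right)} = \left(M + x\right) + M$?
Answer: $41448$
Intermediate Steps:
$G{\left(M,x \right)} = x + 2 M$
$P{\left(v,l \right)} = 30 + 13 l$ ($P{\left(v,l \right)} = l + 6 \left(5 + 2 l\right) = l + \left(30 + 12 l\right) = 30 + 13 l$)
$- 157 \left(-151 + P{\left(11,-11 \right)}\right) = - 157 \left(-151 + \left(30 + 13 \left(-11\right)\right)\right) = - 157 \left(-151 + \left(30 - 143\right)\right) = - 157 \left(-151 - 113\right) = \left(-157\right) \left(-264\right) = 41448$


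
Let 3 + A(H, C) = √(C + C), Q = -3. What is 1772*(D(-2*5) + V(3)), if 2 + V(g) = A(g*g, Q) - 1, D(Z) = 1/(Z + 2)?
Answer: -21707/2 + 1772*I*√6 ≈ -10854.0 + 4340.5*I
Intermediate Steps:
A(H, C) = -3 + √2*√C (A(H, C) = -3 + √(C + C) = -3 + √(2*C) = -3 + √2*√C)
D(Z) = 1/(2 + Z)
V(g) = -6 + I*√6 (V(g) = -2 + ((-3 + √2*√(-3)) - 1) = -2 + ((-3 + √2*(I*√3)) - 1) = -2 + ((-3 + I*√6) - 1) = -2 + (-4 + I*√6) = -6 + I*√6)
1772*(D(-2*5) + V(3)) = 1772*(1/(2 - 2*5) + (-6 + I*√6)) = 1772*(1/(2 - 10) + (-6 + I*√6)) = 1772*(1/(-8) + (-6 + I*√6)) = 1772*(-⅛ + (-6 + I*√6)) = 1772*(-49/8 + I*√6) = -21707/2 + 1772*I*√6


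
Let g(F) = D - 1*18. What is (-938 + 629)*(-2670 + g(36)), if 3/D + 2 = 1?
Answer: 831519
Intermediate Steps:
D = -3 (D = 3/(-2 + 1) = 3/(-1) = 3*(-1) = -3)
g(F) = -21 (g(F) = -3 - 1*18 = -3 - 18 = -21)
(-938 + 629)*(-2670 + g(36)) = (-938 + 629)*(-2670 - 21) = -309*(-2691) = 831519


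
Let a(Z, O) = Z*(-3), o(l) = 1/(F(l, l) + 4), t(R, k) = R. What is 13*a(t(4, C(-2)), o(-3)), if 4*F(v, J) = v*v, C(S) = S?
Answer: -156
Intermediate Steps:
F(v, J) = v**2/4 (F(v, J) = (v*v)/4 = v**2/4)
o(l) = 1/(4 + l**2/4) (o(l) = 1/(l**2/4 + 4) = 1/(4 + l**2/4))
a(Z, O) = -3*Z
13*a(t(4, C(-2)), o(-3)) = 13*(-3*4) = 13*(-12) = -156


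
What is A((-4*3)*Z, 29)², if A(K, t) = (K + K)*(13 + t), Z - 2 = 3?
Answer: 25401600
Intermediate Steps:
Z = 5 (Z = 2 + 3 = 5)
A(K, t) = 2*K*(13 + t) (A(K, t) = (2*K)*(13 + t) = 2*K*(13 + t))
A((-4*3)*Z, 29)² = (2*(-4*3*5)*(13 + 29))² = (2*(-12*5)*42)² = (2*(-60)*42)² = (-5040)² = 25401600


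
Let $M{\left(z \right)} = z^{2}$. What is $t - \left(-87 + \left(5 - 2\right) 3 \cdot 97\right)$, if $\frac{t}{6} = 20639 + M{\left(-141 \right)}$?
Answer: $242334$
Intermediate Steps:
$t = 243120$ ($t = 6 \left(20639 + \left(-141\right)^{2}\right) = 6 \left(20639 + 19881\right) = 6 \cdot 40520 = 243120$)
$t - \left(-87 + \left(5 - 2\right) 3 \cdot 97\right) = 243120 - \left(-87 + \left(5 - 2\right) 3 \cdot 97\right) = 243120 - \left(-87 + 3 \cdot 3 \cdot 97\right) = 243120 - \left(-87 + 9 \cdot 97\right) = 243120 - \left(-87 + 873\right) = 243120 - 786 = 242334$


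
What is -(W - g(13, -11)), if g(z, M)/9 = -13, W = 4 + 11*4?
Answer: -165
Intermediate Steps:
W = 48 (W = 4 + 44 = 48)
g(z, M) = -117 (g(z, M) = 9*(-13) = -117)
-(W - g(13, -11)) = -(48 - 1*(-117)) = -(48 + 117) = -1*165 = -165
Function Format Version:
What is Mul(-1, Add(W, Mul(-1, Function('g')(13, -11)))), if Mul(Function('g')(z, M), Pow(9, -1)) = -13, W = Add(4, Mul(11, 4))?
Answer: -165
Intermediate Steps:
W = 48 (W = Add(4, 44) = 48)
Function('g')(z, M) = -117 (Function('g')(z, M) = Mul(9, -13) = -117)
Mul(-1, Add(W, Mul(-1, Function('g')(13, -11)))) = Mul(-1, Add(48, Mul(-1, -117))) = Mul(-1, Add(48, 117)) = Mul(-1, 165) = -165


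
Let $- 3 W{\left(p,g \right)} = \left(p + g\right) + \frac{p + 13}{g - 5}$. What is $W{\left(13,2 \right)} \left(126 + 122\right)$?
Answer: $- \frac{4712}{9} \approx -523.56$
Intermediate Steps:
$W{\left(p,g \right)} = - \frac{g}{3} - \frac{p}{3} - \frac{13 + p}{3 \left(-5 + g\right)}$ ($W{\left(p,g \right)} = - \frac{\left(p + g\right) + \frac{p + 13}{g - 5}}{3} = - \frac{\left(g + p\right) + \frac{13 + p}{g - 5}}{3} = - \frac{\left(g + p\right) + \frac{13 + p}{-5 + g}}{3} = - \frac{g + p + \frac{13 + p}{-5 + g}}{3} = - \frac{g}{3} - \frac{p}{3} - \frac{13 + p}{3 \left(-5 + g\right)}$)
$W{\left(13,2 \right)} \left(126 + 122\right) = \frac{-13 - 2^{2} + 4 \cdot 13 + 5 \cdot 2 - 2 \cdot 13}{3 \left(-5 + 2\right)} \left(126 + 122\right) = \frac{-13 - 4 + 52 + 10 - 26}{3 \left(-3\right)} 248 = \frac{1}{3} \left(- \frac{1}{3}\right) \left(-13 - 4 + 52 + 10 - 26\right) 248 = \frac{1}{3} \left(- \frac{1}{3}\right) 19 \cdot 248 = \left(- \frac{19}{9}\right) 248 = - \frac{4712}{9}$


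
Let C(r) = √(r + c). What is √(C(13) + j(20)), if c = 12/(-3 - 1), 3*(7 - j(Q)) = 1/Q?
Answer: √(6285 + 900*√10)/30 ≈ 3.1852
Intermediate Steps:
j(Q) = 7 - 1/(3*Q)
c = -3 (c = 12/(-4) = 12*(-¼) = -3)
C(r) = √(-3 + r) (C(r) = √(r - 3) = √(-3 + r))
√(C(13) + j(20)) = √(√(-3 + 13) + (7 - ⅓/20)) = √(√10 + (7 - ⅓*1/20)) = √(√10 + (7 - 1/60)) = √(√10 + 419/60) = √(419/60 + √10)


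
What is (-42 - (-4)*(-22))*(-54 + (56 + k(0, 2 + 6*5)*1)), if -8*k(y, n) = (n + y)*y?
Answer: -260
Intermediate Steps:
k(y, n) = -y*(n + y)/8 (k(y, n) = -(n + y)*y/8 = -y*(n + y)/8)
(-42 - (-4)*(-22))*(-54 + (56 + k(0, 2 + 6*5)*1)) = (-42 - (-4)*(-22))*(-54 + (56 - ⅛*0*((2 + 6*5) + 0)*1)) = (-42 - 1*88)*(-54 + (56 - ⅛*0*((2 + 30) + 0)*1)) = (-42 - 88)*(-54 + (56 - ⅛*0*(32 + 0)*1)) = -130*(-54 + (56 - ⅛*0*32*1)) = -130*(-54 + (56 + 0*1)) = -130*(-54 + (56 + 0)) = -130*(-54 + 56) = -130*2 = -260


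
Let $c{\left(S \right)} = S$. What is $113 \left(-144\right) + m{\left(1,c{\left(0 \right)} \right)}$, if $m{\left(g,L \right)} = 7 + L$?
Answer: $-16265$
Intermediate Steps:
$113 \left(-144\right) + m{\left(1,c{\left(0 \right)} \right)} = 113 \left(-144\right) + \left(7 + 0\right) = -16272 + 7 = -16265$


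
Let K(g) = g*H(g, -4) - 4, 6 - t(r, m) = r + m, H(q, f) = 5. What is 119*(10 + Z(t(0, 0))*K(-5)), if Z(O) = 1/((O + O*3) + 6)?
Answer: 32249/30 ≈ 1075.0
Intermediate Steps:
t(r, m) = 6 - m - r (t(r, m) = 6 - (r + m) = 6 - (m + r) = 6 + (-m - r) = 6 - m - r)
Z(O) = 1/(6 + 4*O) (Z(O) = 1/((O + 3*O) + 6) = 1/(4*O + 6) = 1/(6 + 4*O))
K(g) = -4 + 5*g (K(g) = g*5 - 4 = 5*g - 4 = -4 + 5*g)
119*(10 + Z(t(0, 0))*K(-5)) = 119*(10 + (1/(2*(3 + 2*(6 - 1*0 - 1*0))))*(-4 + 5*(-5))) = 119*(10 + (1/(2*(3 + 2*(6 + 0 + 0))))*(-4 - 25)) = 119*(10 + (1/(2*(3 + 2*6)))*(-29)) = 119*(10 + (1/(2*(3 + 12)))*(-29)) = 119*(10 + ((½)/15)*(-29)) = 119*(10 + ((½)*(1/15))*(-29)) = 119*(10 + (1/30)*(-29)) = 119*(10 - 29/30) = 119*(271/30) = 32249/30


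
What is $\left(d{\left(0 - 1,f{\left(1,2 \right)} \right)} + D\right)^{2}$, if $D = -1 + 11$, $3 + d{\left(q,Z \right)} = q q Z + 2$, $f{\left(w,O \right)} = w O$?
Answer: $121$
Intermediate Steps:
$f{\left(w,O \right)} = O w$
$d{\left(q,Z \right)} = -1 + Z q^{2}$ ($d{\left(q,Z \right)} = -3 + \left(q q Z + 2\right) = -3 + \left(q^{2} Z + 2\right) = -3 + \left(Z q^{2} + 2\right) = -3 + \left(2 + Z q^{2}\right) = -1 + Z q^{2}$)
$D = 10$
$\left(d{\left(0 - 1,f{\left(1,2 \right)} \right)} + D\right)^{2} = \left(\left(-1 + 2 \cdot 1 \left(0 - 1\right)^{2}\right) + 10\right)^{2} = \left(\left(-1 + 2 \left(0 - 1\right)^{2}\right) + 10\right)^{2} = \left(\left(-1 + 2 \left(-1\right)^{2}\right) + 10\right)^{2} = \left(\left(-1 + 2 \cdot 1\right) + 10\right)^{2} = \left(\left(-1 + 2\right) + 10\right)^{2} = \left(1 + 10\right)^{2} = 11^{2} = 121$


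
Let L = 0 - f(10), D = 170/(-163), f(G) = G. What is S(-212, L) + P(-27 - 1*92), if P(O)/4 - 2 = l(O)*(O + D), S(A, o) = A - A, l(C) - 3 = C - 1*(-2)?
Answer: 8923856/163 ≈ 54748.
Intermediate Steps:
l(C) = 5 + C (l(C) = 3 + (C - 1*(-2)) = 3 + (C + 2) = 3 + (2 + C) = 5 + C)
D = -170/163 (D = 170*(-1/163) = -170/163 ≈ -1.0429)
L = -10 (L = 0 - 1*10 = 0 - 10 = -10)
S(A, o) = 0
P(O) = 8 + 4*(5 + O)*(-170/163 + O) (P(O) = 8 + 4*((5 + O)*(O - 170/163)) = 8 + 4*((5 + O)*(-170/163 + O)) = 8 + 4*(5 + O)*(-170/163 + O))
S(-212, L) + P(-27 - 1*92) = 0 + (-2096/163 + 4*(-27 - 1*92)² + 2580*(-27 - 1*92)/163) = 0 + (-2096/163 + 4*(-27 - 92)² + 2580*(-27 - 92)/163) = 0 + (-2096/163 + 4*(-119)² + (2580/163)*(-119)) = 0 + (-2096/163 + 4*14161 - 307020/163) = 0 + (-2096/163 + 56644 - 307020/163) = 0 + 8923856/163 = 8923856/163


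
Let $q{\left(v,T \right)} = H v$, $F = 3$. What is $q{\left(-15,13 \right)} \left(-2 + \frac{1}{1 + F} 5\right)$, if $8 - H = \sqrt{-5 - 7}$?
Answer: $90 - \frac{45 i \sqrt{3}}{2} \approx 90.0 - 38.971 i$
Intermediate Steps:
$H = 8 - 2 i \sqrt{3}$ ($H = 8 - \sqrt{-5 - 7} = 8 - \sqrt{-12} = 8 - 2 i \sqrt{3} \approx 8.0 - 3.4641 i$)
$q{\left(v,T \right)} = v \left(8 - 2 i \sqrt{3}\right)$ ($q{\left(v,T \right)} = \left(8 - 2 i \sqrt{3}\right) v = v \left(8 - 2 i \sqrt{3}\right)$)
$q{\left(-15,13 \right)} \left(-2 + \frac{1}{1 + F} 5\right) = 2 \left(-15\right) \left(4 - i \sqrt{3}\right) \left(-2 + \frac{1}{1 + 3} \cdot 5\right) = \left(-120 + 30 i \sqrt{3}\right) \left(-2 + \frac{1}{4} \cdot 5\right) = \left(-120 + 30 i \sqrt{3}\right) \left(-2 + \frac{5}{4}\right) = \left(-120 + 30 i \sqrt{3}\right) \left(- \frac{3}{4}\right) = 90 - \frac{45 i \sqrt{3}}{2}$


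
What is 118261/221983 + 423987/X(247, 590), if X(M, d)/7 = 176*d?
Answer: 180079461901/161355003040 ≈ 1.1160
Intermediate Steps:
X(M, d) = 1232*d (X(M, d) = 7*(176*d) = 1232*d)
118261/221983 + 423987/X(247, 590) = 118261/221983 + 423987/((1232*590)) = 118261*(1/221983) + 423987/726880 = 118261/221983 + 423987*(1/726880) = 118261/221983 + 423987/726880 = 180079461901/161355003040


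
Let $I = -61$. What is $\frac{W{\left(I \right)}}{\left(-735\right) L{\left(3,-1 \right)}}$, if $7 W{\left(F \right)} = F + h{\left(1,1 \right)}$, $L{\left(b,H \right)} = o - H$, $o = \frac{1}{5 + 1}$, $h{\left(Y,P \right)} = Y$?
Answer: $\frac{24}{2401} \approx 0.0099958$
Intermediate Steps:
$o = \frac{1}{6} \approx 0.16667$
$L{\left(b,H \right)} = \frac{1}{6} - H$
$W{\left(F \right)} = \frac{1}{7} + \frac{F}{7}$ ($W{\left(F \right)} = \frac{F + 1}{7} = \frac{1 + F}{7} = \frac{1}{7} + \frac{F}{7}$)
$\frac{W{\left(I \right)}}{\left(-735\right) L{\left(3,-1 \right)}} = \frac{\frac{1}{7} + \frac{1}{7} \left(-61\right)}{\left(-735\right) \left(\frac{1}{6} - -1\right)} = \frac{\frac{1}{7} - \frac{61}{7}}{\left(-735\right) \left(\frac{1}{6} + 1\right)} = - \frac{60}{7 \left(\left(-735\right) \frac{7}{6}\right)} = - \frac{60}{7 \left(- \frac{1715}{2}\right)} = \left(- \frac{60}{7}\right) \left(- \frac{2}{1715}\right) = \frac{24}{2401}$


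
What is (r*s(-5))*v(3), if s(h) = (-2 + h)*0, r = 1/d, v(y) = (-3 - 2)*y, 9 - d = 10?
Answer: 0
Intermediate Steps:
d = -1 (d = 9 - 1*10 = 9 - 10 = -1)
v(y) = -5*y
r = -1 (r = 1/(-1) = -1)
s(h) = 0
(r*s(-5))*v(3) = (-1*0)*(-5*3) = 0*(-15) = 0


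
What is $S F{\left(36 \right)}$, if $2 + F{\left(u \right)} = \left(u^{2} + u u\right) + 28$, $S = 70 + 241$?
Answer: $814198$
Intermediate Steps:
$S = 311$
$F{\left(u \right)} = 26 + 2 u^{2}$ ($F{\left(u \right)} = -2 + \left(\left(u^{2} + u u\right) + 28\right) = -2 + \left(\left(u^{2} + u^{2}\right) + 28\right) = -2 + \left(2 u^{2} + 28\right) = -2 + \left(28 + 2 u^{2}\right) = 26 + 2 u^{2}$)
$S F{\left(36 \right)} = 311 \left(26 + 2 \cdot 36^{2}\right) = 311 \left(26 + 2 \cdot 1296\right) = 311 \left(26 + 2592\right) = 311 \cdot 2618 = 814198$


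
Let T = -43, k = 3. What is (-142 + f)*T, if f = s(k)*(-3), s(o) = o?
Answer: 6493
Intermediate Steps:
f = -9 (f = 3*(-3) = -9)
(-142 + f)*T = (-142 - 9)*(-43) = -151*(-43) = 6493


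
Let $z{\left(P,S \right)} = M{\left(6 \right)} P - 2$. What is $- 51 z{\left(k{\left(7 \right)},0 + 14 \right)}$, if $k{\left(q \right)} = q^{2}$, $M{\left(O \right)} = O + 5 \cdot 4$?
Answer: $-64872$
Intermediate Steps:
$M{\left(O \right)} = 20 + O$ ($M{\left(O \right)} = O + 20 = 20 + O$)
$z{\left(P,S \right)} = -2 + 26 P$ ($z{\left(P,S \right)} = \left(20 + 6\right) P - 2 = 26 P - 2 = -2 + 26 P$)
$- 51 z{\left(k{\left(7 \right)},0 + 14 \right)} = - 51 \left(-2 + 26 \cdot 7^{2}\right) = - 51 \left(-2 + 26 \cdot 49\right) = - 51 \left(-2 + 1274\right) = \left(-51\right) 1272 = -64872$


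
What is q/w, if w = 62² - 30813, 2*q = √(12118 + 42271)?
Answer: -√54389/53938 ≈ -0.0043238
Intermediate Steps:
q = √54389/2 (q = √(12118 + 42271)/2 = √54389/2 ≈ 116.61)
w = -26969 (w = 3844 - 30813 = -26969)
q/w = (√54389/2)/(-26969) = (√54389/2)*(-1/26969) = -√54389/53938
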